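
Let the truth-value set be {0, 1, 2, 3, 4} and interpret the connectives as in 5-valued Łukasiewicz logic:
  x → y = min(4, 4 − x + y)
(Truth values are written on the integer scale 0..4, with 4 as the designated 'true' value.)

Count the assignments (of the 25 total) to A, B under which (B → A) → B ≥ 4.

9

value 4: 9 assignments (counts)
value 3: 3 assignments
value 2: 4 assignments
value 1: 4 assignments
value 0: 5 assignments
So 9 of the 25 assignments meet the threshold.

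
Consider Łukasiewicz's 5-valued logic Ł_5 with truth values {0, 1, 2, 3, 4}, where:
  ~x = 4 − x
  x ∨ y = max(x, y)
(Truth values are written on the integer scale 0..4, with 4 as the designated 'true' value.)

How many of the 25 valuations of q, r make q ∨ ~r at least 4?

9

value 4: 9 assignments (counts)
value 3: 7 assignments
value 2: 5 assignments
value 1: 3 assignments
value 0: 1 assignment
So 9 of the 25 assignments meet the threshold.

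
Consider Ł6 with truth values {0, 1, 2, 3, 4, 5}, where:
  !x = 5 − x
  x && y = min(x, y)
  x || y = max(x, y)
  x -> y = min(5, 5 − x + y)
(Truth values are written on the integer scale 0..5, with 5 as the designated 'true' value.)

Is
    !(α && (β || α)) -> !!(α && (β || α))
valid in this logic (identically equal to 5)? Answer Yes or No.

No

Counterexample: take α = 0, β = 0.
β || α = 0 || 0 = 0
α && (β || α) = 0 && 0 = 0
!(α && (β || α)) = !0 = 5
β || α = 0 || 0 = 0
α && (β || α) = 0 && 0 = 0
!(α && (β || α)) = !0 = 5
!!(α && (β || α)) = !5 = 0
!(α && (β || α)) -> !!(α && (β || α)) = 5 -> 0 = 0
This gives 0 ≠ 5.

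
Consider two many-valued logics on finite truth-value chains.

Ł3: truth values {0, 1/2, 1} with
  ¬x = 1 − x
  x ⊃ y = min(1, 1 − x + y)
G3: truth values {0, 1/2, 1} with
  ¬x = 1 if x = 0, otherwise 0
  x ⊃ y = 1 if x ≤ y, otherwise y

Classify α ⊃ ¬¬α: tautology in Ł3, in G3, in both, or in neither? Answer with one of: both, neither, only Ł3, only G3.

both

In Ł3: every assignment gives 1 — tautology.
In G3: every assignment gives 1 — tautology.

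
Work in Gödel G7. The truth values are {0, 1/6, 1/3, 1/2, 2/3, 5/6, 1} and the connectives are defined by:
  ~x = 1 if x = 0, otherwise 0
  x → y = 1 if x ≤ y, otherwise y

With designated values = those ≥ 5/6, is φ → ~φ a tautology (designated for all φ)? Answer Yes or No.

Counterexample: take φ = 1/6.
~φ = ~1/6 = 0
φ → ~φ = 1/6 → 0 = 0
This gives 0, which is below 5/6.

No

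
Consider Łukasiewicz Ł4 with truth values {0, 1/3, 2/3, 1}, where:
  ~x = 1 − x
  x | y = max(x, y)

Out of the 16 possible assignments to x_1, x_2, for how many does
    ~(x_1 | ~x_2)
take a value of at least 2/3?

4

x_1 = 0, x_2 = 0 ↦ 0  <
x_1 = 0, x_2 = 1/3 ↦ 1/3  <
x_1 = 0, x_2 = 2/3 ↦ 2/3  ≥
x_1 = 0, x_2 = 1 ↦ 1  ≥
x_1 = 1/3, x_2 = 0 ↦ 0  <
x_1 = 1/3, x_2 = 1/3 ↦ 1/3  <
x_1 = 1/3, x_2 = 2/3 ↦ 2/3  ≥
x_1 = 1/3, x_2 = 1 ↦ 2/3  ≥
x_1 = 2/3, x_2 = 0 ↦ 0  <
x_1 = 2/3, x_2 = 1/3 ↦ 1/3  <
x_1 = 2/3, x_2 = 2/3 ↦ 1/3  <
x_1 = 2/3, x_2 = 1 ↦ 1/3  <
x_1 = 1, x_2 = 0 ↦ 0  <
x_1 = 1, x_2 = 1/3 ↦ 0  <
x_1 = 1, x_2 = 2/3 ↦ 0  <
x_1 = 1, x_2 = 1 ↦ 0  <
So 4 of the 16 assignments meet the threshold.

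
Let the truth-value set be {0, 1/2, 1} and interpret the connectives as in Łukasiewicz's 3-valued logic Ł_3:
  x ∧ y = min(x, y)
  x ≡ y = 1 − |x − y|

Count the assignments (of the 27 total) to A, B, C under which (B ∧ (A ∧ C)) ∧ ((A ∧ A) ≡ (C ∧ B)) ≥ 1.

value 1: 1 assignment (counts)
value 1/2: 7 assignments
value 0: 19 assignments
So 1 of the 27 assignments meets the threshold.

1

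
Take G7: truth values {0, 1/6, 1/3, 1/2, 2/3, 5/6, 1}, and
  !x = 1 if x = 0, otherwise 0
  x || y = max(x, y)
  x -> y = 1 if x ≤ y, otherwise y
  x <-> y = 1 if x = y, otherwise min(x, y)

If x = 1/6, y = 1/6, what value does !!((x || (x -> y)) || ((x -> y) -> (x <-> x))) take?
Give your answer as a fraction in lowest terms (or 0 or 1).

x -> y = 1/6 -> 1/6 = 1
x || (x -> y) = 1/6 || 1 = 1
x -> y = 1/6 -> 1/6 = 1
x <-> x = 1/6 <-> 1/6 = 1
(x -> y) -> (x <-> x) = 1 -> 1 = 1
(x || (x -> y)) || ((x -> y) -> (x <-> x)) = 1 || 1 = 1
!((x || (x -> y)) || ((x -> y) -> (x <-> x))) = !1 = 0
!!((x || (x -> y)) || ((x -> y) -> (x <-> x))) = !0 = 1

1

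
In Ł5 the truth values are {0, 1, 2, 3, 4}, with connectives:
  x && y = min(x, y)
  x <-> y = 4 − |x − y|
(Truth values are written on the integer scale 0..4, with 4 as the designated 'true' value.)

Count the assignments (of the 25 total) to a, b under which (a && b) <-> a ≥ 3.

value 4: 15 assignments (counts)
value 3: 4 assignments (counts)
value 2: 3 assignments
value 1: 2 assignments
value 0: 1 assignment
So 19 of the 25 assignments meet the threshold.

19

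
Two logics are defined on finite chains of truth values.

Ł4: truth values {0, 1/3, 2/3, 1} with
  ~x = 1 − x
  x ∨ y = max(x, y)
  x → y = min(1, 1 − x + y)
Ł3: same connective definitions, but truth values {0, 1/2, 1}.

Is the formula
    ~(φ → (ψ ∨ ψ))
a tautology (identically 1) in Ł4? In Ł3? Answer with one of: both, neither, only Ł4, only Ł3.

In Ł4: at φ = 0, ψ = 0 the value is 0 — not a tautology.
In Ł3: at φ = 0, ψ = 0 the value is 0 — not a tautology.

neither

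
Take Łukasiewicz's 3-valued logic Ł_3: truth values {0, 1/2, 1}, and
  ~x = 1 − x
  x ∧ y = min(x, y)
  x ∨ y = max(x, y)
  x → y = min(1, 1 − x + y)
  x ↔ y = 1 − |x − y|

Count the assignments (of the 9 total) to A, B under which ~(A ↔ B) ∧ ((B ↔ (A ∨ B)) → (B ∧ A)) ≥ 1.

1

A = 0, B = 0 ↦ 0  <
A = 0, B = 1/2 ↦ 0  <
A = 0, B = 1 ↦ 0  <
A = 1/2, B = 0 ↦ 1/2  <
A = 1/2, B = 1/2 ↦ 0  <
A = 1/2, B = 1 ↦ 1/2  <
A = 1, B = 0 ↦ 1  ≥
A = 1, B = 1/2 ↦ 1/2  <
A = 1, B = 1 ↦ 0  <
So 1 of the 9 assignments meets the threshold.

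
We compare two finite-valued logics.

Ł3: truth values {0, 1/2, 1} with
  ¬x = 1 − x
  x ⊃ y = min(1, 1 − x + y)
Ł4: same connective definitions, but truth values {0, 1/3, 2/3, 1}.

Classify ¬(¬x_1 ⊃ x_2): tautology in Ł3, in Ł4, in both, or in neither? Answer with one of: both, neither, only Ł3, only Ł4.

In Ł3: at x_1 = 0, x_2 = 1/2 the value is 1/2 — not a tautology.
In Ł4: at x_1 = 0, x_2 = 1/3 the value is 2/3 — not a tautology.

neither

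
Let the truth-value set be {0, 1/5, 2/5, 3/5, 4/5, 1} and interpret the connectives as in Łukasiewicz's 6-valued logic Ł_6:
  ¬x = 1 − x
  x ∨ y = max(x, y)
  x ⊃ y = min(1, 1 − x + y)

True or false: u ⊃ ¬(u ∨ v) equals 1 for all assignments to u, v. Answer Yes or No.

Counterexample: take u = 1/5, v = 1.
u ∨ v = 1/5 ∨ 1 = 1
¬(u ∨ v) = ¬1 = 0
u ⊃ ¬(u ∨ v) = 1/5 ⊃ 0 = 4/5
This gives 4/5 ≠ 1.

No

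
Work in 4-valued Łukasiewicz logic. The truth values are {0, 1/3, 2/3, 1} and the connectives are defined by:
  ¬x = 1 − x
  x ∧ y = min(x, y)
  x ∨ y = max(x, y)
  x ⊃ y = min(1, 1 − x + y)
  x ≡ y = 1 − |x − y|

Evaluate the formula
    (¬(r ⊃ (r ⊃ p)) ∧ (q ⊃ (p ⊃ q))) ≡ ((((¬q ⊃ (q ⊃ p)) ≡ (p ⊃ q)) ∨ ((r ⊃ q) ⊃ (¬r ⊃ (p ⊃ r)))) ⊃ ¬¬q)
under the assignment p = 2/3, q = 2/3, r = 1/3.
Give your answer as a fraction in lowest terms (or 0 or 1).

1/3

r ⊃ p = 1/3 ⊃ 2/3 = 1
r ⊃ (r ⊃ p) = 1/3 ⊃ 1 = 1
¬(r ⊃ (r ⊃ p)) = ¬1 = 0
p ⊃ q = 2/3 ⊃ 2/3 = 1
q ⊃ (p ⊃ q) = 2/3 ⊃ 1 = 1
¬(r ⊃ (r ⊃ p)) ∧ (q ⊃ (p ⊃ q)) = 0 ∧ 1 = 0
¬q = ¬2/3 = 1/3
q ⊃ p = 2/3 ⊃ 2/3 = 1
¬q ⊃ (q ⊃ p) = 1/3 ⊃ 1 = 1
p ⊃ q = 2/3 ⊃ 2/3 = 1
(¬q ⊃ (q ⊃ p)) ≡ (p ⊃ q) = 1 ≡ 1 = 1
r ⊃ q = 1/3 ⊃ 2/3 = 1
¬r = ¬1/3 = 2/3
p ⊃ r = 2/3 ⊃ 1/3 = 2/3
¬r ⊃ (p ⊃ r) = 2/3 ⊃ 2/3 = 1
(r ⊃ q) ⊃ (¬r ⊃ (p ⊃ r)) = 1 ⊃ 1 = 1
((¬q ⊃ (q ⊃ p)) ≡ (p ⊃ q)) ∨ ((r ⊃ q) ⊃ (¬r ⊃ (p ⊃ r))) = 1 ∨ 1 = 1
¬q = ¬2/3 = 1/3
¬¬q = ¬1/3 = 2/3
(((¬q ⊃ (q ⊃ p)) ≡ (p ⊃ q)) ∨ ((r ⊃ q) ⊃ (¬r ⊃ (p ⊃ r)))) ⊃ ¬¬q = 1 ⊃ 2/3 = 2/3
(¬(r ⊃ (r ⊃ p)) ∧ (q ⊃ (p ⊃ q))) ≡ ((((¬q ⊃ (q ⊃ p)) ≡ (p ⊃ q)) ∨ ((r ⊃ q) ⊃ (¬r ⊃ (p ⊃ r)))) ⊃ ¬¬q) = 0 ≡ 2/3 = 1/3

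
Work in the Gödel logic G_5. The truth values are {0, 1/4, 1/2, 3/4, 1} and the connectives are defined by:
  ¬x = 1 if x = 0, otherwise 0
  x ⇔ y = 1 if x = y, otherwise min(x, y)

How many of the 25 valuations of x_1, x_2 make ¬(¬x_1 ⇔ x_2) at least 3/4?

17

value 1: 17 assignments (counts)
value 0: 8 assignments
So 17 of the 25 assignments meet the threshold.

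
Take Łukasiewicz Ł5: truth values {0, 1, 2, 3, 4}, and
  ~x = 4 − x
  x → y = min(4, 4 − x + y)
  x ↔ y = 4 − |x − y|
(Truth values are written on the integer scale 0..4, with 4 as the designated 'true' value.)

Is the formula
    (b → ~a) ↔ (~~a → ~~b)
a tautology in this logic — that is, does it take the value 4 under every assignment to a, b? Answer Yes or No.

No

Counterexample: take a = 1, b = 0.
~a = ~1 = 3
b → ~a = 0 → 3 = 4
~a = ~1 = 3
~~a = ~3 = 1
~b = ~0 = 4
~~b = ~4 = 0
~~a → ~~b = 1 → 0 = 3
(b → ~a) ↔ (~~a → ~~b) = 4 ↔ 3 = 3
This gives 3 ≠ 4.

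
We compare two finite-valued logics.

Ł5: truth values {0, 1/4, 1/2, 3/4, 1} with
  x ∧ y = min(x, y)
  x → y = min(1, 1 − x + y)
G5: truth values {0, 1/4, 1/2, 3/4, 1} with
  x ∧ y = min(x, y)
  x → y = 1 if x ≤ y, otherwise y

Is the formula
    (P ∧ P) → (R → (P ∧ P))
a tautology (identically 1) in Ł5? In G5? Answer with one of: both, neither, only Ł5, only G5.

In Ł5: every assignment gives 1 — tautology.
In G5: every assignment gives 1 — tautology.

both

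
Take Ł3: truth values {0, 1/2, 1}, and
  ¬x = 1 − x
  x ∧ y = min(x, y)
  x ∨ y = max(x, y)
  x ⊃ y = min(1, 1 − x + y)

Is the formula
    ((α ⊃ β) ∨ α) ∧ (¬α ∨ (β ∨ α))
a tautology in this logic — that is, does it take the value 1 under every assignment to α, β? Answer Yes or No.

No

Counterexample: take α = 1/2, β = 0.
α ⊃ β = 1/2 ⊃ 0 = 1/2
(α ⊃ β) ∨ α = 1/2 ∨ 1/2 = 1/2
¬α = ¬1/2 = 1/2
β ∨ α = 0 ∨ 1/2 = 1/2
¬α ∨ (β ∨ α) = 1/2 ∨ 1/2 = 1/2
((α ⊃ β) ∨ α) ∧ (¬α ∨ (β ∨ α)) = 1/2 ∧ 1/2 = 1/2
This gives 1/2 ≠ 1.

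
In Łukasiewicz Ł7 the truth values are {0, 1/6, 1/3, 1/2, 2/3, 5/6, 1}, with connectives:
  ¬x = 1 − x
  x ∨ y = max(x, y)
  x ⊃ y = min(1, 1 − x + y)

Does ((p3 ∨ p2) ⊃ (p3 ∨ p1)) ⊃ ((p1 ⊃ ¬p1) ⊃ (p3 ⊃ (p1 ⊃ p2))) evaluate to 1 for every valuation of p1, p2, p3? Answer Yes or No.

Counterexample: take p1 = 1/6, p2 = 0, p3 = 1.
p3 ∨ p2 = 1 ∨ 0 = 1
p3 ∨ p1 = 1 ∨ 1/6 = 1
(p3 ∨ p2) ⊃ (p3 ∨ p1) = 1 ⊃ 1 = 1
¬p1 = ¬1/6 = 5/6
p1 ⊃ ¬p1 = 1/6 ⊃ 5/6 = 1
p1 ⊃ p2 = 1/6 ⊃ 0 = 5/6
p3 ⊃ (p1 ⊃ p2) = 1 ⊃ 5/6 = 5/6
(p1 ⊃ ¬p1) ⊃ (p3 ⊃ (p1 ⊃ p2)) = 1 ⊃ 5/6 = 5/6
((p3 ∨ p2) ⊃ (p3 ∨ p1)) ⊃ ((p1 ⊃ ¬p1) ⊃ (p3 ⊃ (p1 ⊃ p2))) = 1 ⊃ 5/6 = 5/6
This gives 5/6 ≠ 1.

No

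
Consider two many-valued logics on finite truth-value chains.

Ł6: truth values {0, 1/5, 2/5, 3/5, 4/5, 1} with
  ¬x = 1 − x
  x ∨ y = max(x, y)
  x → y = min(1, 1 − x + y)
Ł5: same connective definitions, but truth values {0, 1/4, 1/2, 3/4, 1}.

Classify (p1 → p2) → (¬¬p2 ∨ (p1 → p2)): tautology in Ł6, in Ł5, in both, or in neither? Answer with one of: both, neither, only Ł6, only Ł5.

both

In Ł6: every assignment gives 1 — tautology.
In Ł5: every assignment gives 1 — tautology.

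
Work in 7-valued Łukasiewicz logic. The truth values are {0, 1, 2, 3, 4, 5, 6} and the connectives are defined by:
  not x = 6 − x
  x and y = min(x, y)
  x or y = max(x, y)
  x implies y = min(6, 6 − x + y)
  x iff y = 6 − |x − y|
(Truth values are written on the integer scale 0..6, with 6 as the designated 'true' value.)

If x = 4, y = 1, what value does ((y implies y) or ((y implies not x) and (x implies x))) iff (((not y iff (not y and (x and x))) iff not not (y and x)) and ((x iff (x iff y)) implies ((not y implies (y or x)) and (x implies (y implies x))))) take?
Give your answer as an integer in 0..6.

y implies y = 1 implies 1 = 6
not x = not 4 = 2
y implies not x = 1 implies 2 = 6
x implies x = 4 implies 4 = 6
(y implies not x) and (x implies x) = 6 and 6 = 6
(y implies y) or ((y implies not x) and (x implies x)) = 6 or 6 = 6
not y = not 1 = 5
not y = not 1 = 5
x and x = 4 and 4 = 4
not y and (x and x) = 5 and 4 = 4
not y iff (not y and (x and x)) = 5 iff 4 = 5
y and x = 1 and 4 = 1
not (y and x) = not 1 = 5
not not (y and x) = not 5 = 1
(not y iff (not y and (x and x))) iff not not (y and x) = 5 iff 1 = 2
x iff y = 4 iff 1 = 3
x iff (x iff y) = 4 iff 3 = 5
not y = not 1 = 5
y or x = 1 or 4 = 4
not y implies (y or x) = 5 implies 4 = 5
y implies x = 1 implies 4 = 6
x implies (y implies x) = 4 implies 6 = 6
(not y implies (y or x)) and (x implies (y implies x)) = 5 and 6 = 5
(x iff (x iff y)) implies ((not y implies (y or x)) and (x implies (y implies x))) = 5 implies 5 = 6
((not y iff (not y and (x and x))) iff not not (y and x)) and ((x iff (x iff y)) implies ((not y implies (y or x)) and (x implies (y implies x)))) = 2 and 6 = 2
((y implies y) or ((y implies not x) and (x implies x))) iff (((not y iff (not y and (x and x))) iff not not (y and x)) and ((x iff (x iff y)) implies ((not y implies (y or x)) and (x implies (y implies x))))) = 6 iff 2 = 2

2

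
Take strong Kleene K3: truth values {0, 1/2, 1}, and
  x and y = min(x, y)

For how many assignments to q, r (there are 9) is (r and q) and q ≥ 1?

q = 0, r = 0 ↦ 0  <
q = 0, r = 1/2 ↦ 0  <
q = 0, r = 1 ↦ 0  <
q = 1/2, r = 0 ↦ 0  <
q = 1/2, r = 1/2 ↦ 1/2  <
q = 1/2, r = 1 ↦ 1/2  <
q = 1, r = 0 ↦ 0  <
q = 1, r = 1/2 ↦ 1/2  <
q = 1, r = 1 ↦ 1  ≥
So 1 of the 9 assignments meets the threshold.

1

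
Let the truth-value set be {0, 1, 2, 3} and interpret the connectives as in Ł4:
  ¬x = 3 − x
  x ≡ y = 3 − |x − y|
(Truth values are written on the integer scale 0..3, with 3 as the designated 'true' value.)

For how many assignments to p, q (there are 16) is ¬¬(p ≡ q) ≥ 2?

10

p = 0, q = 0 ↦ 3  ≥
p = 0, q = 1 ↦ 2  ≥
p = 0, q = 2 ↦ 1  <
p = 0, q = 3 ↦ 0  <
p = 1, q = 0 ↦ 2  ≥
p = 1, q = 1 ↦ 3  ≥
p = 1, q = 2 ↦ 2  ≥
p = 1, q = 3 ↦ 1  <
p = 2, q = 0 ↦ 1  <
p = 2, q = 1 ↦ 2  ≥
p = 2, q = 2 ↦ 3  ≥
p = 2, q = 3 ↦ 2  ≥
p = 3, q = 0 ↦ 0  <
p = 3, q = 1 ↦ 1  <
p = 3, q = 2 ↦ 2  ≥
p = 3, q = 3 ↦ 3  ≥
So 10 of the 16 assignments meet the threshold.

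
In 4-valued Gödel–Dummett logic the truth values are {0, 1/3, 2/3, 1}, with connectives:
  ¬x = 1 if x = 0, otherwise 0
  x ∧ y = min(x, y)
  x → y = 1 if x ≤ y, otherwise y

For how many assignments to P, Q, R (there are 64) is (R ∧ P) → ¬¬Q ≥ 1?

55

value 1: 55 assignments (counts)
value 0: 9 assignments
So 55 of the 64 assignments meet the threshold.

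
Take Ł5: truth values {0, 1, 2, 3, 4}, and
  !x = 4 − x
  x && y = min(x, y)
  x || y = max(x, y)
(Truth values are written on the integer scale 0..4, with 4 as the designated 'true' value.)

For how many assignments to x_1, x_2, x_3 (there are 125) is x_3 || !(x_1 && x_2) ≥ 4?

value 4: 61 assignments (counts)
value 3: 37 assignments
value 2: 19 assignments
value 1: 7 assignments
value 0: 1 assignment
So 61 of the 125 assignments meet the threshold.

61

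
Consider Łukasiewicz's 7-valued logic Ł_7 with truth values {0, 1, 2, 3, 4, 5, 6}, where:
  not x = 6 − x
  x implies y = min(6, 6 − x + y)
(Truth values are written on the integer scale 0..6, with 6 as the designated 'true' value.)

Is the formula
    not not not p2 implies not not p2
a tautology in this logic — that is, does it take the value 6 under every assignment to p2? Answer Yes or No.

Counterexample: take p2 = 0.
not p2 = not 0 = 6
not not p2 = not 6 = 0
not not not p2 = not 0 = 6
not p2 = not 0 = 6
not not p2 = not 6 = 0
not not not p2 implies not not p2 = 6 implies 0 = 0
This gives 0 ≠ 6.

No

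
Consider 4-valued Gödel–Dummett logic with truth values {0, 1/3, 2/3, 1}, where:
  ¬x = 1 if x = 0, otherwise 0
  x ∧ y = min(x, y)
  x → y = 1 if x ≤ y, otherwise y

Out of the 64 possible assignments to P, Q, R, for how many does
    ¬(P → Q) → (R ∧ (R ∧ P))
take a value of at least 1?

value 1: 53 assignments (counts)
value 2/3: 3 assignments
value 1/3: 5 assignments
value 0: 3 assignments
So 53 of the 64 assignments meet the threshold.

53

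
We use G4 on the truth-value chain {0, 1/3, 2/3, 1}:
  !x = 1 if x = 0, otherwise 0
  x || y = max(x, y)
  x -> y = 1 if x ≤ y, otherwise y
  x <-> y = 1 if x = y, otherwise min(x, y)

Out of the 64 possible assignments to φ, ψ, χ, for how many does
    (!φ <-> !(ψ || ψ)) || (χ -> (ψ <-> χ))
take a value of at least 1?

value 1: 52 assignments (counts)
value 2/3: 1 assignment
value 1/3: 2 assignments
value 0: 9 assignments
So 52 of the 64 assignments meet the threshold.

52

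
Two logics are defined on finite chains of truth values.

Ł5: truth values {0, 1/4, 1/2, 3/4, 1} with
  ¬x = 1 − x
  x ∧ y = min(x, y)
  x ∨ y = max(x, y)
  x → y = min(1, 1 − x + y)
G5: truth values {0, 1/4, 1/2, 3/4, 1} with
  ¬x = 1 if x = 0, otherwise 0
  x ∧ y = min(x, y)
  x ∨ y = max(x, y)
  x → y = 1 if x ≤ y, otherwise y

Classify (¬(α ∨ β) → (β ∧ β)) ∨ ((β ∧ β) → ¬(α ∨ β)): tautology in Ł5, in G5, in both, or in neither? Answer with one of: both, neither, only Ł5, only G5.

both

In Ł5: every assignment gives 1 — tautology.
In G5: every assignment gives 1 — tautology.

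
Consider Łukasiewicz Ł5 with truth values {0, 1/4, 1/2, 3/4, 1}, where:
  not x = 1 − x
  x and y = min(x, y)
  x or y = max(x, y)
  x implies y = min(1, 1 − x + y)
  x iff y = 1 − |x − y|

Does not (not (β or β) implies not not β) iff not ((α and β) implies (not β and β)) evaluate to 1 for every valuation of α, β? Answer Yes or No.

No

Counterexample: take α = 0, β = 0.
β or β = 0 or 0 = 0
not (β or β) = not 0 = 1
not β = not 0 = 1
not not β = not 1 = 0
not (β or β) implies not not β = 1 implies 0 = 0
not (not (β or β) implies not not β) = not 0 = 1
α and β = 0 and 0 = 0
not β = not 0 = 1
not β and β = 1 and 0 = 0
(α and β) implies (not β and β) = 0 implies 0 = 1
not ((α and β) implies (not β and β)) = not 1 = 0
not (not (β or β) implies not not β) iff not ((α and β) implies (not β and β)) = 1 iff 0 = 0
This gives 0 ≠ 1.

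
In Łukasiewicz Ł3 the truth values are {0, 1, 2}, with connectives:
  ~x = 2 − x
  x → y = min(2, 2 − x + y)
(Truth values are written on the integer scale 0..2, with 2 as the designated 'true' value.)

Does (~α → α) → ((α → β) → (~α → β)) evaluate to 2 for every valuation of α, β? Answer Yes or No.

α = 0, β = 0 ↦ 2
α = 0, β = 1 ↦ 2
α = 0, β = 2 ↦ 2
α = 1, β = 0 ↦ 2
α = 1, β = 1 ↦ 2
α = 1, β = 2 ↦ 2
α = 2, β = 0 ↦ 2
α = 2, β = 1 ↦ 2
α = 2, β = 2 ↦ 2
Every assignment gives a value ≥ 2.

Yes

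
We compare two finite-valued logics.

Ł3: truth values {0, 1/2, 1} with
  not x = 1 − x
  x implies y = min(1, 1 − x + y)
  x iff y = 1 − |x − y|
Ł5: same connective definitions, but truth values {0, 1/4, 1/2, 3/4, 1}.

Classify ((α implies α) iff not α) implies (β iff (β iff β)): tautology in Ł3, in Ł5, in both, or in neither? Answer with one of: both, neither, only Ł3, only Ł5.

neither

In Ł3: at α = 0, β = 0 the value is 0 — not a tautology.
In Ł5: at α = 0, β = 0 the value is 0 — not a tautology.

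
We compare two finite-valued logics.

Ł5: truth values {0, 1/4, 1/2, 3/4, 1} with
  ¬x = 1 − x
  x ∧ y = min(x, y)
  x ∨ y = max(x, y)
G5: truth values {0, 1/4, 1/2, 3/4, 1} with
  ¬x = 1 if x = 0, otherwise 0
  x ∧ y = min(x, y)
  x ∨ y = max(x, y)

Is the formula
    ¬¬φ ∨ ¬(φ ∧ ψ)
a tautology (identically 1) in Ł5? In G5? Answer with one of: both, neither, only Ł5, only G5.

only G5

In Ł5: at φ = 1/4, ψ = 1/4 the value is 3/4 — not a tautology.
In G5: every assignment gives 1 — tautology.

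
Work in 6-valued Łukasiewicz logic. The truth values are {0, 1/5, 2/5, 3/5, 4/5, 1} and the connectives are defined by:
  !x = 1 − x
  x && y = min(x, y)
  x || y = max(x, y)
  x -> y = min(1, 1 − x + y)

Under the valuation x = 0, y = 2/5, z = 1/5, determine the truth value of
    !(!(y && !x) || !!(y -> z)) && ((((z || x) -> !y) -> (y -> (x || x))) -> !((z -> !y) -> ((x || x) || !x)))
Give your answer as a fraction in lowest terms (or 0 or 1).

!x = !0 = 1
y && !x = 2/5 && 1 = 2/5
!(y && !x) = !2/5 = 3/5
y -> z = 2/5 -> 1/5 = 4/5
!(y -> z) = !4/5 = 1/5
!!(y -> z) = !1/5 = 4/5
!(y && !x) || !!(y -> z) = 3/5 || 4/5 = 4/5
!(!(y && !x) || !!(y -> z)) = !4/5 = 1/5
z || x = 1/5 || 0 = 1/5
!y = !2/5 = 3/5
(z || x) -> !y = 1/5 -> 3/5 = 1
x || x = 0 || 0 = 0
y -> (x || x) = 2/5 -> 0 = 3/5
((z || x) -> !y) -> (y -> (x || x)) = 1 -> 3/5 = 3/5
!y = !2/5 = 3/5
z -> !y = 1/5 -> 3/5 = 1
x || x = 0 || 0 = 0
!x = !0 = 1
(x || x) || !x = 0 || 1 = 1
(z -> !y) -> ((x || x) || !x) = 1 -> 1 = 1
!((z -> !y) -> ((x || x) || !x)) = !1 = 0
(((z || x) -> !y) -> (y -> (x || x))) -> !((z -> !y) -> ((x || x) || !x)) = 3/5 -> 0 = 2/5
!(!(y && !x) || !!(y -> z)) && ((((z || x) -> !y) -> (y -> (x || x))) -> !((z -> !y) -> ((x || x) || !x))) = 1/5 && 2/5 = 1/5

1/5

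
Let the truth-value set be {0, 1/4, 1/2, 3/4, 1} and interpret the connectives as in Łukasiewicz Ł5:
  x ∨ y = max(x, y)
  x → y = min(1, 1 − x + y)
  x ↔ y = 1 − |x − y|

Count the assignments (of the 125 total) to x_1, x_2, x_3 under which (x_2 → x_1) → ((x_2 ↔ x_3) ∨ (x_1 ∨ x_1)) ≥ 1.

value 1: 78 assignments (counts)
value 3/4: 31 assignments
value 1/2: 11 assignments
value 1/4: 4 assignments
value 0: 1 assignment
So 78 of the 125 assignments meet the threshold.

78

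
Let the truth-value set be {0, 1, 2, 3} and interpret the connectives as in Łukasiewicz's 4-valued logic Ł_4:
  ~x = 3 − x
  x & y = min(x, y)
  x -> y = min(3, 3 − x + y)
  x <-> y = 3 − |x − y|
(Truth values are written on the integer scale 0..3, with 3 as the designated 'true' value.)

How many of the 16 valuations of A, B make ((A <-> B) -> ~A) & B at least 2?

A = 0, B = 0 ↦ 0  <
A = 0, B = 1 ↦ 1  <
A = 0, B = 2 ↦ 2  ≥
A = 0, B = 3 ↦ 3  ≥
A = 1, B = 0 ↦ 0  <
A = 1, B = 1 ↦ 1  <
A = 1, B = 2 ↦ 2  ≥
A = 1, B = 3 ↦ 3  ≥
A = 2, B = 0 ↦ 0  <
A = 2, B = 1 ↦ 1  <
A = 2, B = 2 ↦ 1  <
A = 2, B = 3 ↦ 2  ≥
A = 3, B = 0 ↦ 0  <
A = 3, B = 1 ↦ 1  <
A = 3, B = 2 ↦ 1  <
A = 3, B = 3 ↦ 0  <
So 5 of the 16 assignments meet the threshold.

5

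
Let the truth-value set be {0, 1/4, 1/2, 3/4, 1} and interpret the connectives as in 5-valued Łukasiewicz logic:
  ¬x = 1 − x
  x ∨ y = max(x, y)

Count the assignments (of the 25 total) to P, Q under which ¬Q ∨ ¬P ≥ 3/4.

value 1: 9 assignments (counts)
value 3/4: 7 assignments (counts)
value 1/2: 5 assignments
value 1/4: 3 assignments
value 0: 1 assignment
So 16 of the 25 assignments meet the threshold.

16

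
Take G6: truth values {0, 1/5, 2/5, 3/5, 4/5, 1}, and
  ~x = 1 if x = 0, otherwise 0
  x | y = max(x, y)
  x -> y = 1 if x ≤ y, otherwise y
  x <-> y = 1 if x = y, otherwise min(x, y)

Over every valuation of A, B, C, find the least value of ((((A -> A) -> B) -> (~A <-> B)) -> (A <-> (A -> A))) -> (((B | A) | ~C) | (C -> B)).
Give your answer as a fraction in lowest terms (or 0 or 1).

Take A = 1/5, B = 1/5, C = 2/5:
A -> A = 1/5 -> 1/5 = 1
(A -> A) -> B = 1 -> 1/5 = 1/5
~A = ~1/5 = 0
~A <-> B = 0 <-> 1/5 = 0
((A -> A) -> B) -> (~A <-> B) = 1/5 -> 0 = 0
A -> A = 1/5 -> 1/5 = 1
A <-> (A -> A) = 1/5 <-> 1 = 1/5
(((A -> A) -> B) -> (~A <-> B)) -> (A <-> (A -> A)) = 0 -> 1/5 = 1
B | A = 1/5 | 1/5 = 1/5
~C = ~2/5 = 0
(B | A) | ~C = 1/5 | 0 = 1/5
C -> B = 2/5 -> 1/5 = 1/5
((B | A) | ~C) | (C -> B) = 1/5 | 1/5 = 1/5
((((A -> A) -> B) -> (~A <-> B)) -> (A <-> (A -> A))) -> (((B | A) | ~C) | (C -> B)) = 1 -> 1/5 = 1/5
No assignment yields a value below 1/5, so this is the minimum.

1/5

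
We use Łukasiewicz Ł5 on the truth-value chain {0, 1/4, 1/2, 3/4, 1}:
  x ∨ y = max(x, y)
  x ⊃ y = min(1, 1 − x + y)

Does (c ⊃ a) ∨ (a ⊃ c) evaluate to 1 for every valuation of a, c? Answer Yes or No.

At a = 1/2, c = 1/4, for instance:
c ⊃ a = 1/4 ⊃ 1/2 = 1
a ⊃ c = 1/2 ⊃ 1/4 = 3/4
(c ⊃ a) ∨ (a ⊃ c) = 1 ∨ 3/4 = 1
and checking the remaining 24 assignments likewise gives ≥ 1 in every case.

Yes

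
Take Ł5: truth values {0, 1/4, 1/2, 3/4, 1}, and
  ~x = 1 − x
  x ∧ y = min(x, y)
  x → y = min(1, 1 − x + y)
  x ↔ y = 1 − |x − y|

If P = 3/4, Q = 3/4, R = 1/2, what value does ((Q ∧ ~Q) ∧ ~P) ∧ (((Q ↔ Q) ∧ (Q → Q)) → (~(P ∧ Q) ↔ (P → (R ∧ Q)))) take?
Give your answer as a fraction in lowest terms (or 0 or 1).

~Q = ~3/4 = 1/4
Q ∧ ~Q = 3/4 ∧ 1/4 = 1/4
~P = ~3/4 = 1/4
(Q ∧ ~Q) ∧ ~P = 1/4 ∧ 1/4 = 1/4
Q ↔ Q = 3/4 ↔ 3/4 = 1
Q → Q = 3/4 → 3/4 = 1
(Q ↔ Q) ∧ (Q → Q) = 1 ∧ 1 = 1
P ∧ Q = 3/4 ∧ 3/4 = 3/4
~(P ∧ Q) = ~3/4 = 1/4
R ∧ Q = 1/2 ∧ 3/4 = 1/2
P → (R ∧ Q) = 3/4 → 1/2 = 3/4
~(P ∧ Q) ↔ (P → (R ∧ Q)) = 1/4 ↔ 3/4 = 1/2
((Q ↔ Q) ∧ (Q → Q)) → (~(P ∧ Q) ↔ (P → (R ∧ Q))) = 1 → 1/2 = 1/2
((Q ∧ ~Q) ∧ ~P) ∧ (((Q ↔ Q) ∧ (Q → Q)) → (~(P ∧ Q) ↔ (P → (R ∧ Q)))) = 1/4 ∧ 1/2 = 1/4

1/4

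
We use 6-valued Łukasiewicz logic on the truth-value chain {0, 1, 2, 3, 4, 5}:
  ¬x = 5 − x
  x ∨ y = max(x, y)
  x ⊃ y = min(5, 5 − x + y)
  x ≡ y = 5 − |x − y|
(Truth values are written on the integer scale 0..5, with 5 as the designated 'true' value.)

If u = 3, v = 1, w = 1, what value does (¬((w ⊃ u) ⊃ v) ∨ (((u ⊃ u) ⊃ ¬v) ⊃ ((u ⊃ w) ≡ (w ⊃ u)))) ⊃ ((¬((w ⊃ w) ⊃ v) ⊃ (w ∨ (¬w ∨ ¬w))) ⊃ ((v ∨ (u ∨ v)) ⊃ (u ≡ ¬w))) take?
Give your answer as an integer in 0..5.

5

w ⊃ u = 1 ⊃ 3 = 5
(w ⊃ u) ⊃ v = 5 ⊃ 1 = 1
¬((w ⊃ u) ⊃ v) = ¬1 = 4
u ⊃ u = 3 ⊃ 3 = 5
¬v = ¬1 = 4
(u ⊃ u) ⊃ ¬v = 5 ⊃ 4 = 4
u ⊃ w = 3 ⊃ 1 = 3
w ⊃ u = 1 ⊃ 3 = 5
(u ⊃ w) ≡ (w ⊃ u) = 3 ≡ 5 = 3
((u ⊃ u) ⊃ ¬v) ⊃ ((u ⊃ w) ≡ (w ⊃ u)) = 4 ⊃ 3 = 4
¬((w ⊃ u) ⊃ v) ∨ (((u ⊃ u) ⊃ ¬v) ⊃ ((u ⊃ w) ≡ (w ⊃ u))) = 4 ∨ 4 = 4
w ⊃ w = 1 ⊃ 1 = 5
(w ⊃ w) ⊃ v = 5 ⊃ 1 = 1
¬((w ⊃ w) ⊃ v) = ¬1 = 4
¬w = ¬1 = 4
¬w = ¬1 = 4
¬w ∨ ¬w = 4 ∨ 4 = 4
w ∨ (¬w ∨ ¬w) = 1 ∨ 4 = 4
¬((w ⊃ w) ⊃ v) ⊃ (w ∨ (¬w ∨ ¬w)) = 4 ⊃ 4 = 5
u ∨ v = 3 ∨ 1 = 3
v ∨ (u ∨ v) = 1 ∨ 3 = 3
¬w = ¬1 = 4
u ≡ ¬w = 3 ≡ 4 = 4
(v ∨ (u ∨ v)) ⊃ (u ≡ ¬w) = 3 ⊃ 4 = 5
(¬((w ⊃ w) ⊃ v) ⊃ (w ∨ (¬w ∨ ¬w))) ⊃ ((v ∨ (u ∨ v)) ⊃ (u ≡ ¬w)) = 5 ⊃ 5 = 5
(¬((w ⊃ u) ⊃ v) ∨ (((u ⊃ u) ⊃ ¬v) ⊃ ((u ⊃ w) ≡ (w ⊃ u)))) ⊃ ((¬((w ⊃ w) ⊃ v) ⊃ (w ∨ (¬w ∨ ¬w))) ⊃ ((v ∨ (u ∨ v)) ⊃ (u ≡ ¬w))) = 4 ⊃ 5 = 5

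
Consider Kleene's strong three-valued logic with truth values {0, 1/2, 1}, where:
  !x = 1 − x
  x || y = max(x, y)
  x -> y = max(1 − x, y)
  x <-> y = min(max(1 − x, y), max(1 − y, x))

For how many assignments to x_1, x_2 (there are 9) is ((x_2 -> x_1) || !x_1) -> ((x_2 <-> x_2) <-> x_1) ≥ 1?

2

x_1 = 0, x_2 = 0 ↦ 0  <
x_1 = 0, x_2 = 1/2 ↦ 1/2  <
x_1 = 0, x_2 = 1 ↦ 0  <
x_1 = 1/2, x_2 = 0 ↦ 1/2  <
x_1 = 1/2, x_2 = 1/2 ↦ 1/2  <
x_1 = 1/2, x_2 = 1 ↦ 1/2  <
x_1 = 1, x_2 = 0 ↦ 1  ≥
x_1 = 1, x_2 = 1/2 ↦ 1/2  <
x_1 = 1, x_2 = 1 ↦ 1  ≥
So 2 of the 9 assignments meet the threshold.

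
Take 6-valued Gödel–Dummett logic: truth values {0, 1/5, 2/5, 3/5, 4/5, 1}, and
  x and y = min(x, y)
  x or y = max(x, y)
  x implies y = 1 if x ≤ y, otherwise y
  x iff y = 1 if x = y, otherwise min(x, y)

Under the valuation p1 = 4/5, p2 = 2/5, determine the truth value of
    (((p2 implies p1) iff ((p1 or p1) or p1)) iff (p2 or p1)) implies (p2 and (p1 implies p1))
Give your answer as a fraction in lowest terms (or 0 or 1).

p2 implies p1 = 2/5 implies 4/5 = 1
p1 or p1 = 4/5 or 4/5 = 4/5
(p1 or p1) or p1 = 4/5 or 4/5 = 4/5
(p2 implies p1) iff ((p1 or p1) or p1) = 1 iff 4/5 = 4/5
p2 or p1 = 2/5 or 4/5 = 4/5
((p2 implies p1) iff ((p1 or p1) or p1)) iff (p2 or p1) = 4/5 iff 4/5 = 1
p1 implies p1 = 4/5 implies 4/5 = 1
p2 and (p1 implies p1) = 2/5 and 1 = 2/5
(((p2 implies p1) iff ((p1 or p1) or p1)) iff (p2 or p1)) implies (p2 and (p1 implies p1)) = 1 implies 2/5 = 2/5

2/5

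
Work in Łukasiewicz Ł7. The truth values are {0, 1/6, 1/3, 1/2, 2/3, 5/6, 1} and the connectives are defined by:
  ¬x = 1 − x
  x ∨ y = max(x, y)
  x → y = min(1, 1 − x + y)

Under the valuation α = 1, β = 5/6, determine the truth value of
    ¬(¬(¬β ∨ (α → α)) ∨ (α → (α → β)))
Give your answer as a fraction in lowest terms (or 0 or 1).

¬β = ¬5/6 = 1/6
α → α = 1 → 1 = 1
¬β ∨ (α → α) = 1/6 ∨ 1 = 1
¬(¬β ∨ (α → α)) = ¬1 = 0
α → β = 1 → 5/6 = 5/6
α → (α → β) = 1 → 5/6 = 5/6
¬(¬β ∨ (α → α)) ∨ (α → (α → β)) = 0 ∨ 5/6 = 5/6
¬(¬(¬β ∨ (α → α)) ∨ (α → (α → β))) = ¬5/6 = 1/6

1/6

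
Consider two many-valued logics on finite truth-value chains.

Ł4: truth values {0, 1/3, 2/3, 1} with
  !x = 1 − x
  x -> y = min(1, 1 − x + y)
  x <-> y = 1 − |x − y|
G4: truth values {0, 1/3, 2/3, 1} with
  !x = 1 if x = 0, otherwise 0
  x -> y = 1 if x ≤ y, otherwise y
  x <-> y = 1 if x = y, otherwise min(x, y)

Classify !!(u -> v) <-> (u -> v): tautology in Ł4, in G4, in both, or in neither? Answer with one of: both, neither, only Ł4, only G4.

In Ł4: every assignment gives 1 — tautology.
In G4: at u = 2/3, v = 1/3 the value is 1/3 — not a tautology.

only Ł4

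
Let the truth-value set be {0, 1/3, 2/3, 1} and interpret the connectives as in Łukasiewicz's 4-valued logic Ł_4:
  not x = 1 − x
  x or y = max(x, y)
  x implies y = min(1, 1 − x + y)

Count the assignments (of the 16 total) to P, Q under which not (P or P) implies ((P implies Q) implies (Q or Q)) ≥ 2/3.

14

P = 0, Q = 0 ↦ 0  <
P = 0, Q = 1/3 ↦ 1/3  <
P = 0, Q = 2/3 ↦ 2/3  ≥
P = 0, Q = 1 ↦ 1  ≥
P = 1/3, Q = 0 ↦ 2/3  ≥
P = 1/3, Q = 1/3 ↦ 2/3  ≥
P = 1/3, Q = 2/3 ↦ 1  ≥
P = 1/3, Q = 1 ↦ 1  ≥
P = 2/3, Q = 0 ↦ 1  ≥
P = 2/3, Q = 1/3 ↦ 1  ≥
P = 2/3, Q = 2/3 ↦ 1  ≥
P = 2/3, Q = 1 ↦ 1  ≥
P = 1, Q = 0 ↦ 1  ≥
P = 1, Q = 1/3 ↦ 1  ≥
P = 1, Q = 2/3 ↦ 1  ≥
P = 1, Q = 1 ↦ 1  ≥
So 14 of the 16 assignments meet the threshold.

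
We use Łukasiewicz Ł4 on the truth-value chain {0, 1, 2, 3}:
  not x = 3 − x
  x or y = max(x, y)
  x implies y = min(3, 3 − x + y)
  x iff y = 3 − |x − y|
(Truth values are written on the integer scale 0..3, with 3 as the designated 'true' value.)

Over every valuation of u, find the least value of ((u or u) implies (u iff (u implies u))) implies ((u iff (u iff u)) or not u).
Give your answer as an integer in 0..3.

2

Take u = 1:
u or u = 1 or 1 = 1
u implies u = 1 implies 1 = 3
u iff (u implies u) = 1 iff 3 = 1
(u or u) implies (u iff (u implies u)) = 1 implies 1 = 3
u iff u = 1 iff 1 = 3
u iff (u iff u) = 1 iff 3 = 1
not u = not 1 = 2
(u iff (u iff u)) or not u = 1 or 2 = 2
((u or u) implies (u iff (u implies u))) implies ((u iff (u iff u)) or not u) = 3 implies 2 = 2
No assignment yields a value below 2, so this is the minimum.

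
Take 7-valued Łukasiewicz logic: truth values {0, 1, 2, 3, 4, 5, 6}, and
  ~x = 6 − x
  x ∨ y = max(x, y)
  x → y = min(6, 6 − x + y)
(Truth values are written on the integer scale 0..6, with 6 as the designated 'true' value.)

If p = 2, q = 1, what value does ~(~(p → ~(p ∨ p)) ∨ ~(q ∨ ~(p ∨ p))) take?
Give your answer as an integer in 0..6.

p ∨ p = 2 ∨ 2 = 2
~(p ∨ p) = ~2 = 4
p → ~(p ∨ p) = 2 → 4 = 6
~(p → ~(p ∨ p)) = ~6 = 0
p ∨ p = 2 ∨ 2 = 2
~(p ∨ p) = ~2 = 4
q ∨ ~(p ∨ p) = 1 ∨ 4 = 4
~(q ∨ ~(p ∨ p)) = ~4 = 2
~(p → ~(p ∨ p)) ∨ ~(q ∨ ~(p ∨ p)) = 0 ∨ 2 = 2
~(~(p → ~(p ∨ p)) ∨ ~(q ∨ ~(p ∨ p))) = ~2 = 4

4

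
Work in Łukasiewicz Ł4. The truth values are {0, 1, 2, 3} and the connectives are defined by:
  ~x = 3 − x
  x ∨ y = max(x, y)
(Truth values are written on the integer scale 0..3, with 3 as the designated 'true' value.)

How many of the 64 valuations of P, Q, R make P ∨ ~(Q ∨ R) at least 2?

value 3: 19 assignments (counts)
value 2: 21 assignments (counts)
value 1: 17 assignments
value 0: 7 assignments
So 40 of the 64 assignments meet the threshold.

40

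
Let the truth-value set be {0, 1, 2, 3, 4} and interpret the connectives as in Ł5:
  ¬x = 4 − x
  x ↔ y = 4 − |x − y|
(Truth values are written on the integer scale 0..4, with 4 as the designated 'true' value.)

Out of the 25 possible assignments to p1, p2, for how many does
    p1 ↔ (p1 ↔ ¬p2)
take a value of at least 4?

value 4: 7 assignments (counts)
value 3: 7 assignments
value 2: 6 assignments
value 1: 3 assignments
value 0: 2 assignments
So 7 of the 25 assignments meet the threshold.

7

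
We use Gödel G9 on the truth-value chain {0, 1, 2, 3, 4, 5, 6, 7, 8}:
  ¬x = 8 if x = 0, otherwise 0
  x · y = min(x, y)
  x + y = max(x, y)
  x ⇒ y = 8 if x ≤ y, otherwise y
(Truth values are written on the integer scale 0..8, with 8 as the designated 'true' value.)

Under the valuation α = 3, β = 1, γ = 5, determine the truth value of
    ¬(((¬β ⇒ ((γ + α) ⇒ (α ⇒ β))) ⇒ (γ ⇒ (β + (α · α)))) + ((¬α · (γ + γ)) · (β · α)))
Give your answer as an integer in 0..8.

0

¬β = ¬1 = 0
γ + α = 5 + 3 = 5
α ⇒ β = 3 ⇒ 1 = 1
(γ + α) ⇒ (α ⇒ β) = 5 ⇒ 1 = 1
¬β ⇒ ((γ + α) ⇒ (α ⇒ β)) = 0 ⇒ 1 = 8
α · α = 3 · 3 = 3
β + (α · α) = 1 + 3 = 3
γ ⇒ (β + (α · α)) = 5 ⇒ 3 = 3
(¬β ⇒ ((γ + α) ⇒ (α ⇒ β))) ⇒ (γ ⇒ (β + (α · α))) = 8 ⇒ 3 = 3
¬α = ¬3 = 0
γ + γ = 5 + 5 = 5
¬α · (γ + γ) = 0 · 5 = 0
β · α = 1 · 3 = 1
(¬α · (γ + γ)) · (β · α) = 0 · 1 = 0
((¬β ⇒ ((γ + α) ⇒ (α ⇒ β))) ⇒ (γ ⇒ (β + (α · α)))) + ((¬α · (γ + γ)) · (β · α)) = 3 + 0 = 3
¬(((¬β ⇒ ((γ + α) ⇒ (α ⇒ β))) ⇒ (γ ⇒ (β + (α · α)))) + ((¬α · (γ + γ)) · (β · α))) = ¬3 = 0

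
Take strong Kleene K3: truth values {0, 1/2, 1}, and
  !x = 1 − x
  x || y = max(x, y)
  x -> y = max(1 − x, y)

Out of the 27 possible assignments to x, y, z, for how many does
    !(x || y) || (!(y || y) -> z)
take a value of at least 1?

17

value 1: 17 assignments (counts)
value 1/2: 9 assignments
value 0: 1 assignment
So 17 of the 27 assignments meet the threshold.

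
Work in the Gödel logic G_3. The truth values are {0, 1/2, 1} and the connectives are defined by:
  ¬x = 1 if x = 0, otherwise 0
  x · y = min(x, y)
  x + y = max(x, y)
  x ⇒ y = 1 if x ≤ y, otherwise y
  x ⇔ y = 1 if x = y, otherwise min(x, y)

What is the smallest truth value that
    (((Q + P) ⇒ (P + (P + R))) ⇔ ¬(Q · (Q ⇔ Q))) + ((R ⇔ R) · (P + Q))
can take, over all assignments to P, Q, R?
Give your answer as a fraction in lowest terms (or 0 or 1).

Take P = 0, Q = 1/2, R = 1/2:
Q + P = 1/2 + 0 = 1/2
P + R = 0 + 1/2 = 1/2
P + (P + R) = 0 + 1/2 = 1/2
(Q + P) ⇒ (P + (P + R)) = 1/2 ⇒ 1/2 = 1
Q ⇔ Q = 1/2 ⇔ 1/2 = 1
Q · (Q ⇔ Q) = 1/2 · 1 = 1/2
¬(Q · (Q ⇔ Q)) = ¬1/2 = 0
((Q + P) ⇒ (P + (P + R))) ⇔ ¬(Q · (Q ⇔ Q)) = 1 ⇔ 0 = 0
R ⇔ R = 1/2 ⇔ 1/2 = 1
P + Q = 0 + 1/2 = 1/2
(R ⇔ R) · (P + Q) = 1 · 1/2 = 1/2
(((Q + P) ⇒ (P + (P + R))) ⇔ ¬(Q · (Q ⇔ Q))) + ((R ⇔ R) · (P + Q)) = 0 + 1/2 = 1/2
No assignment yields a value below 1/2, so this is the minimum.

1/2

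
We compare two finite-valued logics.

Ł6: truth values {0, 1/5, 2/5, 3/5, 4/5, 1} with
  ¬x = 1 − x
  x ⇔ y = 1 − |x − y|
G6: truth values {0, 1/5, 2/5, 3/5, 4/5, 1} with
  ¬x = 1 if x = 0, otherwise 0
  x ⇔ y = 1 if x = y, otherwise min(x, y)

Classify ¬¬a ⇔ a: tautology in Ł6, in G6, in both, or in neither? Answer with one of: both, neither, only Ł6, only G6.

only Ł6

In Ł6: every assignment gives 1 — tautology.
In G6: at a = 1/5 the value is 1/5 — not a tautology.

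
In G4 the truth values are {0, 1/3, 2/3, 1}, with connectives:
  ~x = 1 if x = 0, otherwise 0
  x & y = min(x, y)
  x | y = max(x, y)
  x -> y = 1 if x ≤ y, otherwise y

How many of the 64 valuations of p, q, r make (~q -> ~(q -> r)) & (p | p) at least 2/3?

24

value 1: 12 assignments (counts)
value 2/3: 12 assignments (counts)
value 1/3: 12 assignments
value 0: 28 assignments
So 24 of the 64 assignments meet the threshold.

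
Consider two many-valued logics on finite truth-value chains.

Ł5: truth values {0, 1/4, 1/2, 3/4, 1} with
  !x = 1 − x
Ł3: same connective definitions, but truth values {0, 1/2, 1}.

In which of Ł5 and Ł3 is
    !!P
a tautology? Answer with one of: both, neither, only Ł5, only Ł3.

In Ł5: at P = 0 the value is 0 — not a tautology.
In Ł3: at P = 0 the value is 0 — not a tautology.

neither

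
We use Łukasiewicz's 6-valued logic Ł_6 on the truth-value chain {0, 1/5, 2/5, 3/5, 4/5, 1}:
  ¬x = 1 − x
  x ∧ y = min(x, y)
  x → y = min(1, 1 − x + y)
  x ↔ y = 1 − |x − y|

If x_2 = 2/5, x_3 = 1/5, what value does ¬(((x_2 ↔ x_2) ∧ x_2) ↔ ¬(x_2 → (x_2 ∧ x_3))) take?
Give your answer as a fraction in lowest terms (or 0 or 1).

1/5

x_2 ↔ x_2 = 2/5 ↔ 2/5 = 1
(x_2 ↔ x_2) ∧ x_2 = 1 ∧ 2/5 = 2/5
x_2 ∧ x_3 = 2/5 ∧ 1/5 = 1/5
x_2 → (x_2 ∧ x_3) = 2/5 → 1/5 = 4/5
¬(x_2 → (x_2 ∧ x_3)) = ¬4/5 = 1/5
((x_2 ↔ x_2) ∧ x_2) ↔ ¬(x_2 → (x_2 ∧ x_3)) = 2/5 ↔ 1/5 = 4/5
¬(((x_2 ↔ x_2) ∧ x_2) ↔ ¬(x_2 → (x_2 ∧ x_3))) = ¬4/5 = 1/5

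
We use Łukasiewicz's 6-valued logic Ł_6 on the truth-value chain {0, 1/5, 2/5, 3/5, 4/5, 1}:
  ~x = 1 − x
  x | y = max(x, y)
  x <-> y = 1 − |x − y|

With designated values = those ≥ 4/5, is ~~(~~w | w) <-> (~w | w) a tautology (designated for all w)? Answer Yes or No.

Counterexample: take w = 0.
~w = ~0 = 1
~~w = ~1 = 0
~~w | w = 0 | 0 = 0
~(~~w | w) = ~0 = 1
~~(~~w | w) = ~1 = 0
~w = ~0 = 1
~w | w = 1 | 0 = 1
~~(~~w | w) <-> (~w | w) = 0 <-> 1 = 0
This gives 0, which is below 4/5.

No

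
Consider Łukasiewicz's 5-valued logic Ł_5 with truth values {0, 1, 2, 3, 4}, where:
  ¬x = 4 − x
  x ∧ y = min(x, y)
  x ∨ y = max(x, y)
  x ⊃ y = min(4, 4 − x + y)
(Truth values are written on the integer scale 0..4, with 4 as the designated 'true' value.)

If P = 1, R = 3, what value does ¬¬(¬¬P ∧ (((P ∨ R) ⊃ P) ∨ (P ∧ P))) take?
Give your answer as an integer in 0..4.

1

¬P = ¬1 = 3
¬¬P = ¬3 = 1
P ∨ R = 1 ∨ 3 = 3
(P ∨ R) ⊃ P = 3 ⊃ 1 = 2
P ∧ P = 1 ∧ 1 = 1
((P ∨ R) ⊃ P) ∨ (P ∧ P) = 2 ∨ 1 = 2
¬¬P ∧ (((P ∨ R) ⊃ P) ∨ (P ∧ P)) = 1 ∧ 2 = 1
¬(¬¬P ∧ (((P ∨ R) ⊃ P) ∨ (P ∧ P))) = ¬1 = 3
¬¬(¬¬P ∧ (((P ∨ R) ⊃ P) ∨ (P ∧ P))) = ¬3 = 1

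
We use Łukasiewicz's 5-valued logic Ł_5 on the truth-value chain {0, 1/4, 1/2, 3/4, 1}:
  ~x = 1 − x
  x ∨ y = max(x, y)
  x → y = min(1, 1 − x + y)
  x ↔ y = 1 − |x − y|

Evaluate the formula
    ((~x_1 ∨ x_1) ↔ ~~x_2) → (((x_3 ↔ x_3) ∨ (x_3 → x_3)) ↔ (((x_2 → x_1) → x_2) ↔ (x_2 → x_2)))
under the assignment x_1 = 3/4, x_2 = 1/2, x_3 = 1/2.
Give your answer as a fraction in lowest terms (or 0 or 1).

3/4

~x_1 = ~3/4 = 1/4
~x_1 ∨ x_1 = 1/4 ∨ 3/4 = 3/4
~x_2 = ~1/2 = 1/2
~~x_2 = ~1/2 = 1/2
(~x_1 ∨ x_1) ↔ ~~x_2 = 3/4 ↔ 1/2 = 3/4
x_3 ↔ x_3 = 1/2 ↔ 1/2 = 1
x_3 → x_3 = 1/2 → 1/2 = 1
(x_3 ↔ x_3) ∨ (x_3 → x_3) = 1 ∨ 1 = 1
x_2 → x_1 = 1/2 → 3/4 = 1
(x_2 → x_1) → x_2 = 1 → 1/2 = 1/2
x_2 → x_2 = 1/2 → 1/2 = 1
((x_2 → x_1) → x_2) ↔ (x_2 → x_2) = 1/2 ↔ 1 = 1/2
((x_3 ↔ x_3) ∨ (x_3 → x_3)) ↔ (((x_2 → x_1) → x_2) ↔ (x_2 → x_2)) = 1 ↔ 1/2 = 1/2
((~x_1 ∨ x_1) ↔ ~~x_2) → (((x_3 ↔ x_3) ∨ (x_3 → x_3)) ↔ (((x_2 → x_1) → x_2) ↔ (x_2 → x_2))) = 3/4 → 1/2 = 3/4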